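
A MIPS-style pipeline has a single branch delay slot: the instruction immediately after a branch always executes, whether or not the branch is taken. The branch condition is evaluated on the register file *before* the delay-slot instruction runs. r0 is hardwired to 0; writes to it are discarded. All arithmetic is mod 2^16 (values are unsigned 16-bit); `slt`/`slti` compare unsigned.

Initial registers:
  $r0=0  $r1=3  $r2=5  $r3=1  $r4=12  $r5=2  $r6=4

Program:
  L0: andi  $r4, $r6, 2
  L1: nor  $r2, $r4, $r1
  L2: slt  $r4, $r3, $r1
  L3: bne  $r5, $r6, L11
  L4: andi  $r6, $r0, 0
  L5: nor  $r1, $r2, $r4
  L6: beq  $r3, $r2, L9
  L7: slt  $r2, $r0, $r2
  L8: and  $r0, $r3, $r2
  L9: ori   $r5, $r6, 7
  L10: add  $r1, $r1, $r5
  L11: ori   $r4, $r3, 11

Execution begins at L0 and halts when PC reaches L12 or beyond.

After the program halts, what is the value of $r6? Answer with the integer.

#0 andi  $r4, $r6, 2 ; 0/3/5/1/0/2/4
#1 nor  $r2, $r4, $r1 ; 0/3/65532/1/0/2/4
#2 slt  $r4, $r3, $r1 ; 0/3/65532/1/1/2/4
#3 bne  $r5, $r6, L11 ; 0/3/65532/1/1/2/4 ; →target
#4 andi  $r6, $r0, 0 ; 0/3/65532/1/1/2/0
#11 ori   $r4, $r3, 11 ; 0/3/65532/1/11/2/0

0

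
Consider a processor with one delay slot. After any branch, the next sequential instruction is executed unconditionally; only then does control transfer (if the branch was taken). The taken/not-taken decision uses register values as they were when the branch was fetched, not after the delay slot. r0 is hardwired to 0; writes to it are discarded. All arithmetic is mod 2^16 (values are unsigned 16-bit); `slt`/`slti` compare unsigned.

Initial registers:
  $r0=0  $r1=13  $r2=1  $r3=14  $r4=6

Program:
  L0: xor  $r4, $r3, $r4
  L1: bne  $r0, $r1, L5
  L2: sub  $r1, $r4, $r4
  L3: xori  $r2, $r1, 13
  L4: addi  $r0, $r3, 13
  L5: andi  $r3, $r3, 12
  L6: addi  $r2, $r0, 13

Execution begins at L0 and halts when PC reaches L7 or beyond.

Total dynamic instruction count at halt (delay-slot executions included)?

[0] xor  $r4, $r3, $r4  →  {$r0:0, $r1:13, $r2:1, $r3:14, $r4:8}
[1] bne  $r0, $r1, L5  →  {$r0:0, $r1:13, $r2:1, $r3:14, $r4:8}  ⟨branch taken⟩
[2] sub  $r1, $r4, $r4  →  {$r0:0, $r1:0, $r2:1, $r3:14, $r4:8}
[5] andi  $r3, $r3, 12  →  {$r0:0, $r1:0, $r2:1, $r3:12, $r4:8}
[6] addi  $r2, $r0, 13  →  {$r0:0, $r1:0, $r2:13, $r3:12, $r4:8}

5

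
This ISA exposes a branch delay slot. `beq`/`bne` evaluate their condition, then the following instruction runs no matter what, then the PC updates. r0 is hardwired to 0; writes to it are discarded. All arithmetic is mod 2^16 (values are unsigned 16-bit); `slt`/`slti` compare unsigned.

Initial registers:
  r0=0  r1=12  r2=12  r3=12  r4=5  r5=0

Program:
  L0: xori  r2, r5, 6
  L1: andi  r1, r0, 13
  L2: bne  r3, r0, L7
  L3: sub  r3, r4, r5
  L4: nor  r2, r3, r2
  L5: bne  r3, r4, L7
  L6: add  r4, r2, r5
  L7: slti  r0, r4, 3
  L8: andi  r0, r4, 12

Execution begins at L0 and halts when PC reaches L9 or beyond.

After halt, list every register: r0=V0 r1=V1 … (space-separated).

#0 xori  r2, r5, 6 ; 0/12/6/12/5/0
#1 andi  r1, r0, 13 ; 0/0/6/12/5/0
#2 bne  r3, r0, L7 ; 0/0/6/12/5/0 ; →target
#3 sub  r3, r4, r5 ; 0/0/6/5/5/0
#7 slti  r0, r4, 3 ; 0/0/6/5/5/0
#8 andi  r0, r4, 12 ; 0/0/6/5/5/0

r0=0 r1=0 r2=6 r3=5 r4=5 r5=0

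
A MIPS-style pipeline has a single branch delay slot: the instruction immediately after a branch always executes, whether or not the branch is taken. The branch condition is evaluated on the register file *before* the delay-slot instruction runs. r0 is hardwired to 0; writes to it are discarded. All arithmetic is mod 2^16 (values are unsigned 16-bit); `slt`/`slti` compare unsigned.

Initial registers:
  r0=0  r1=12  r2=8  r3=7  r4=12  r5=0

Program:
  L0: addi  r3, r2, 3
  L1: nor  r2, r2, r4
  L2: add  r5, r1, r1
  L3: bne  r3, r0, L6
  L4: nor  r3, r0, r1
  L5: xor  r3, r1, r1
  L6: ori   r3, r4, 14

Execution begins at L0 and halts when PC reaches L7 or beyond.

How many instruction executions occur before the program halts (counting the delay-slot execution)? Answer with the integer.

6

  step pc=0: addi  r3, r2, 3  regs=(0,12,8,11,12,0)
  step pc=1: nor  r2, r2, r4  regs=(0,12,65523,11,12,0)
  step pc=2: add  r5, r1, r1  regs=(0,12,65523,11,12,24)
  step pc=3: bne  r3, r0, L6  cond=T  regs=(0,12,65523,11,12,24)
  step pc=4: nor  r3, r0, r1  regs=(0,12,65523,65523,12,24)
  step pc=6: ori   r3, r4, 14  regs=(0,12,65523,14,12,24)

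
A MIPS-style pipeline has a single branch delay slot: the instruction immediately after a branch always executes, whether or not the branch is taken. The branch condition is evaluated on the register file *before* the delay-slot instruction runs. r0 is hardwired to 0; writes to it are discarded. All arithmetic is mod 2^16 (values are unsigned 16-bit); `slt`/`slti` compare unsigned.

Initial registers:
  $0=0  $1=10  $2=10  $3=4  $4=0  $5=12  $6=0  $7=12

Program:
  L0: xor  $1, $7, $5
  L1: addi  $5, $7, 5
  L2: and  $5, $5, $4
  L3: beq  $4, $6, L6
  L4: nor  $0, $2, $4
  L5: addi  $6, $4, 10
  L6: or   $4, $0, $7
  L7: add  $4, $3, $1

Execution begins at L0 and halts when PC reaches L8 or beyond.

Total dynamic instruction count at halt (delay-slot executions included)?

7

  step pc=0: xor  $1, $7, $5  regs=(0,0,10,4,0,12,0,12)
  step pc=1: addi  $5, $7, 5  regs=(0,0,10,4,0,17,0,12)
  step pc=2: and  $5, $5, $4  regs=(0,0,10,4,0,0,0,12)
  step pc=3: beq  $4, $6, L6  cond=T  regs=(0,0,10,4,0,0,0,12)
  step pc=4: nor  $0, $2, $4  regs=(0,0,10,4,0,0,0,12)
  step pc=6: or   $4, $0, $7  regs=(0,0,10,4,12,0,0,12)
  step pc=7: add  $4, $3, $1  regs=(0,0,10,4,4,0,0,12)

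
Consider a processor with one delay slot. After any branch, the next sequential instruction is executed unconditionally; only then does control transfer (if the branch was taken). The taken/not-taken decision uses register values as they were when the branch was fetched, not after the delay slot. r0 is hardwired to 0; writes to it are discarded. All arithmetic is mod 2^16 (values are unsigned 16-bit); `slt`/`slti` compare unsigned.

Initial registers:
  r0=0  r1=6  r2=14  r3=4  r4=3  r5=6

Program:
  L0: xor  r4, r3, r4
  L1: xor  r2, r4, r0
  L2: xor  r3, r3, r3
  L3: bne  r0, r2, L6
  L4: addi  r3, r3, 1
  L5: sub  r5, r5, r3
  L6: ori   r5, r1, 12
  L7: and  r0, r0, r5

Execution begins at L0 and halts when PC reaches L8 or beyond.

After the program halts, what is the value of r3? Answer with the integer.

PC=0  xor  r4, r3, r4        | r0=0 r1=6 r2=14 r3=4 r4=7 r5=6
PC=1  xor  r2, r4, r0        | r0=0 r1=6 r2=7 r3=4 r4=7 r5=6
PC=2  xor  r3, r3, r3        | r0=0 r1=6 r2=7 r3=0 r4=7 r5=6
PC=3  bne  r0, r2, L6        | r0=0 r1=6 r2=7 r3=0 r4=7 r5=6  [TAKEN]
PC=4  addi  r3, r3, 1        | r0=0 r1=6 r2=7 r3=1 r4=7 r5=6
PC=6  ori   r5, r1, 12       | r0=0 r1=6 r2=7 r3=1 r4=7 r5=14
PC=7  and  r0, r0, r5        | r0=0 r1=6 r2=7 r3=1 r4=7 r5=14

1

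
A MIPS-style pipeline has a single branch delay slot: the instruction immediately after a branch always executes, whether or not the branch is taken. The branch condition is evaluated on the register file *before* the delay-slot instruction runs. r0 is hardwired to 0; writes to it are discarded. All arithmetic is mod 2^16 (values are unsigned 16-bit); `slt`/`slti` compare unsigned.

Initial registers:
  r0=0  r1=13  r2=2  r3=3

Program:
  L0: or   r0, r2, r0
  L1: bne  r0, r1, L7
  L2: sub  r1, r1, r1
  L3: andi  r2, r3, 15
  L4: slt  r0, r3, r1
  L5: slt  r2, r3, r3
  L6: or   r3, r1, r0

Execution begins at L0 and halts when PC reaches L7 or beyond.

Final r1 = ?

[0] or   r0, r2, r0  →  {r0:0, r1:13, r2:2, r3:3}
[1] bne  r0, r1, L7  →  {r0:0, r1:13, r2:2, r3:3}  ⟨branch taken⟩
[2] sub  r1, r1, r1  →  {r0:0, r1:0, r2:2, r3:3}

0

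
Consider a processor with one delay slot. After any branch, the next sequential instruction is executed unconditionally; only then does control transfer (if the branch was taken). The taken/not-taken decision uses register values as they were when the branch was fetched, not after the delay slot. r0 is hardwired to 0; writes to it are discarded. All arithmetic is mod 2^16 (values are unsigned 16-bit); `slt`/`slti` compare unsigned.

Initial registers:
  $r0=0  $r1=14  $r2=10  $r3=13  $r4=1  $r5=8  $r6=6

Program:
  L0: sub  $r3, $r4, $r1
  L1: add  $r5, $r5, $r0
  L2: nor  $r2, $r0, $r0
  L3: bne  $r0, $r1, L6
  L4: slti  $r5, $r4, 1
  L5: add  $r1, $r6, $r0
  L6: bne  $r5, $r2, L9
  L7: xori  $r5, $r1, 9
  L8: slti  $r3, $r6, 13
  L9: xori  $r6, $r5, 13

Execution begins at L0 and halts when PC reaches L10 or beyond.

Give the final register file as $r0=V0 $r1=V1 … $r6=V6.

$r0=0 $r1=14 $r2=65535 $r3=65523 $r4=1 $r5=7 $r6=10

PC=0  sub  $r3, $r4, $r1     | $r0=0 $r1=14 $r2=10 $r3=65523 $r4=1 $r5=8 $r6=6
PC=1  add  $r5, $r5, $r0     | $r0=0 $r1=14 $r2=10 $r3=65523 $r4=1 $r5=8 $r6=6
PC=2  nor  $r2, $r0, $r0     | $r0=0 $r1=14 $r2=65535 $r3=65523 $r4=1 $r5=8 $r6=6
PC=3  bne  $r0, $r1, L6      | $r0=0 $r1=14 $r2=65535 $r3=65523 $r4=1 $r5=8 $r6=6  [TAKEN]
PC=4  slti  $r5, $r4, 1      | $r0=0 $r1=14 $r2=65535 $r3=65523 $r4=1 $r5=0 $r6=6
PC=6  bne  $r5, $r2, L9      | $r0=0 $r1=14 $r2=65535 $r3=65523 $r4=1 $r5=0 $r6=6  [TAKEN]
PC=7  xori  $r5, $r1, 9      | $r0=0 $r1=14 $r2=65535 $r3=65523 $r4=1 $r5=7 $r6=6
PC=9  xori  $r6, $r5, 13     | $r0=0 $r1=14 $r2=65535 $r3=65523 $r4=1 $r5=7 $r6=10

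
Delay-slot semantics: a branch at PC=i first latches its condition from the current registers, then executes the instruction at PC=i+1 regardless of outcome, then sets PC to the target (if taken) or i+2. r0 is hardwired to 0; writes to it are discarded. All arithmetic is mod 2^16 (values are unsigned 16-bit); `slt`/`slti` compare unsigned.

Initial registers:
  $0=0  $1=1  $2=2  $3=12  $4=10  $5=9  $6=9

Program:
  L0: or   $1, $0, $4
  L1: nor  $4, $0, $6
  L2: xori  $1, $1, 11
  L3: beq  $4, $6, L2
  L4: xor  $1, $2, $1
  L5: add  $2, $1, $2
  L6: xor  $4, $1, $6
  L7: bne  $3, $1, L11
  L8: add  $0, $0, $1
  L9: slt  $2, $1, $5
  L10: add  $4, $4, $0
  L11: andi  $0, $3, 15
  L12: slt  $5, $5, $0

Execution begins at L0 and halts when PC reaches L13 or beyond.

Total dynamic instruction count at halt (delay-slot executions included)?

#0 or   $1, $0, $4 ; 0/10/2/12/10/9/9
#1 nor  $4, $0, $6 ; 0/10/2/12/65526/9/9
#2 xori  $1, $1, 11 ; 0/1/2/12/65526/9/9
#3 beq  $4, $6, L2 ; 0/1/2/12/65526/9/9 ; →fallthru
#4 xor  $1, $2, $1 ; 0/3/2/12/65526/9/9
#5 add  $2, $1, $2 ; 0/3/5/12/65526/9/9
#6 xor  $4, $1, $6 ; 0/3/5/12/10/9/9
#7 bne  $3, $1, L11 ; 0/3/5/12/10/9/9 ; →target
#8 add  $0, $0, $1 ; 0/3/5/12/10/9/9
#11 andi  $0, $3, 15 ; 0/3/5/12/10/9/9
#12 slt  $5, $5, $0 ; 0/3/5/12/10/0/9

11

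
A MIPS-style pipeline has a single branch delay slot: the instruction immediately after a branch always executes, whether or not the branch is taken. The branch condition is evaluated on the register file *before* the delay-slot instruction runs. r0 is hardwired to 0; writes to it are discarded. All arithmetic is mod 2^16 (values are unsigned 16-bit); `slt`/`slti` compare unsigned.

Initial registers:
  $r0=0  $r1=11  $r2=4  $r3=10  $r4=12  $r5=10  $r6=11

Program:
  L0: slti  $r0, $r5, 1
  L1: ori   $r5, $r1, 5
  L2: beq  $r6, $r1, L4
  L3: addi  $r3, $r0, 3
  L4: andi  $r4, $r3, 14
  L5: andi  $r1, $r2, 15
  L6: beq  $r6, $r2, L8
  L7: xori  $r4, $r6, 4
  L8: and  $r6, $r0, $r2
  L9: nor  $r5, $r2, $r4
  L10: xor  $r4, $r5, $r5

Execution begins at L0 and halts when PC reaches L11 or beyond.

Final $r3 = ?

#0 slti  $r0, $r5, 1 ; 0/11/4/10/12/10/11
#1 ori   $r5, $r1, 5 ; 0/11/4/10/12/15/11
#2 beq  $r6, $r1, L4 ; 0/11/4/10/12/15/11 ; →target
#3 addi  $r3, $r0, 3 ; 0/11/4/3/12/15/11
#4 andi  $r4, $r3, 14 ; 0/11/4/3/2/15/11
#5 andi  $r1, $r2, 15 ; 0/4/4/3/2/15/11
#6 beq  $r6, $r2, L8 ; 0/4/4/3/2/15/11 ; →fallthru
#7 xori  $r4, $r6, 4 ; 0/4/4/3/15/15/11
#8 and  $r6, $r0, $r2 ; 0/4/4/3/15/15/0
#9 nor  $r5, $r2, $r4 ; 0/4/4/3/15/65520/0
#10 xor  $r4, $r5, $r5 ; 0/4/4/3/0/65520/0

3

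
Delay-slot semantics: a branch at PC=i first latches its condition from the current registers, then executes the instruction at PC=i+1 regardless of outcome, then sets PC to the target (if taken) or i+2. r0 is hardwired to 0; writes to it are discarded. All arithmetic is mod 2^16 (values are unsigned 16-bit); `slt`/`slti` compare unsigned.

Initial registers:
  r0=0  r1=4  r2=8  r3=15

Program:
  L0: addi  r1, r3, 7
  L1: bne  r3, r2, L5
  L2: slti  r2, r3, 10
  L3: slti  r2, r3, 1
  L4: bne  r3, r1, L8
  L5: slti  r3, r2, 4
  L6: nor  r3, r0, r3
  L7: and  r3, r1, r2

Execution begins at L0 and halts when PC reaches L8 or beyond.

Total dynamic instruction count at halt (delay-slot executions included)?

PC=0  addi  r1, r3, 7        | r0=0 r1=22 r2=8 r3=15
PC=1  bne  r3, r2, L5        | r0=0 r1=22 r2=8 r3=15  [TAKEN]
PC=2  slti  r2, r3, 10       | r0=0 r1=22 r2=0 r3=15
PC=5  slti  r3, r2, 4        | r0=0 r1=22 r2=0 r3=1
PC=6  nor  r3, r0, r3        | r0=0 r1=22 r2=0 r3=65534
PC=7  and  r3, r1, r2        | r0=0 r1=22 r2=0 r3=0

6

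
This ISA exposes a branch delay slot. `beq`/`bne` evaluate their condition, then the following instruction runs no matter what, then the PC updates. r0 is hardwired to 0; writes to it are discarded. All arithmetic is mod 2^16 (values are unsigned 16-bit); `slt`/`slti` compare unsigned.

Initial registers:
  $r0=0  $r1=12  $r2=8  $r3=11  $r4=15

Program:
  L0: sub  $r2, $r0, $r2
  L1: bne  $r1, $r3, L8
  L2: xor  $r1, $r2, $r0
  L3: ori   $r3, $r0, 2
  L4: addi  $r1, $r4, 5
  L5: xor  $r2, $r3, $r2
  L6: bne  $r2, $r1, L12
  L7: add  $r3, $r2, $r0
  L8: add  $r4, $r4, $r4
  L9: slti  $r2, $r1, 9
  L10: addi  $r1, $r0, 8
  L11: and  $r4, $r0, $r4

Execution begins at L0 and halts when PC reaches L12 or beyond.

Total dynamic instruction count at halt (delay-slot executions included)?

#0 sub  $r2, $r0, $r2 ; 0/12/65528/11/15
#1 bne  $r1, $r3, L8 ; 0/12/65528/11/15 ; →target
#2 xor  $r1, $r2, $r0 ; 0/65528/65528/11/15
#8 add  $r4, $r4, $r4 ; 0/65528/65528/11/30
#9 slti  $r2, $r1, 9 ; 0/65528/0/11/30
#10 addi  $r1, $r0, 8 ; 0/8/0/11/30
#11 and  $r4, $r0, $r4 ; 0/8/0/11/0

7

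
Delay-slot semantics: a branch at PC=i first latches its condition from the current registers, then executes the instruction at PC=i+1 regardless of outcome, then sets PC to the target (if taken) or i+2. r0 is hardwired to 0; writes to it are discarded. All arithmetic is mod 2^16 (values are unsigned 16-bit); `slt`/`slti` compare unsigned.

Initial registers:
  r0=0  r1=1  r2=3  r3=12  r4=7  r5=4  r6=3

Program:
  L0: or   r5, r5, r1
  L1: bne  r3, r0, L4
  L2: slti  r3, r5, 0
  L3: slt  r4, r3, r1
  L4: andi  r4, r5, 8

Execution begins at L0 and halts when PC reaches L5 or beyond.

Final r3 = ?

#0 or   r5, r5, r1 ; 0/1/3/12/7/5/3
#1 bne  r3, r0, L4 ; 0/1/3/12/7/5/3 ; →target
#2 slti  r3, r5, 0 ; 0/1/3/0/7/5/3
#4 andi  r4, r5, 8 ; 0/1/3/0/0/5/3

0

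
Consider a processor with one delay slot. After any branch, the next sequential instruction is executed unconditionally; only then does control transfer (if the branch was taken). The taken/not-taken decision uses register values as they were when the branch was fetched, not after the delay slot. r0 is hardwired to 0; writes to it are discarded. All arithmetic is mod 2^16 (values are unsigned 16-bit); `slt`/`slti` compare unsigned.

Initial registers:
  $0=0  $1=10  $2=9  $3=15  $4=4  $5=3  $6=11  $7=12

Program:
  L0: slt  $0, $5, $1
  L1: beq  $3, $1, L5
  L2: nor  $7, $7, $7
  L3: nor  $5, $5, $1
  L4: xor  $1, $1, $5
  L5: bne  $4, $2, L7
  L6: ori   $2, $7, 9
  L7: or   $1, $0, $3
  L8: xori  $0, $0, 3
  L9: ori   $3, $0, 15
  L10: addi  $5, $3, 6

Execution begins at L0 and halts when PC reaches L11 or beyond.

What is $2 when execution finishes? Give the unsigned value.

  step pc=0: slt  $0, $5, $1  regs=(0,10,9,15,4,3,11,12)
  step pc=1: beq  $3, $1, L5  cond=F  regs=(0,10,9,15,4,3,11,12)
  step pc=2: nor  $7, $7, $7  regs=(0,10,9,15,4,3,11,65523)
  step pc=3: nor  $5, $5, $1  regs=(0,10,9,15,4,65524,11,65523)
  step pc=4: xor  $1, $1, $5  regs=(0,65534,9,15,4,65524,11,65523)
  step pc=5: bne  $4, $2, L7  cond=T  regs=(0,65534,9,15,4,65524,11,65523)
  step pc=6: ori   $2, $7, 9  regs=(0,65534,65531,15,4,65524,11,65523)
  step pc=7: or   $1, $0, $3  regs=(0,15,65531,15,4,65524,11,65523)
  step pc=8: xori  $0, $0, 3  regs=(0,15,65531,15,4,65524,11,65523)
  step pc=9: ori   $3, $0, 15  regs=(0,15,65531,15,4,65524,11,65523)
  step pc=10: addi  $5, $3, 6  regs=(0,15,65531,15,4,21,11,65523)

65531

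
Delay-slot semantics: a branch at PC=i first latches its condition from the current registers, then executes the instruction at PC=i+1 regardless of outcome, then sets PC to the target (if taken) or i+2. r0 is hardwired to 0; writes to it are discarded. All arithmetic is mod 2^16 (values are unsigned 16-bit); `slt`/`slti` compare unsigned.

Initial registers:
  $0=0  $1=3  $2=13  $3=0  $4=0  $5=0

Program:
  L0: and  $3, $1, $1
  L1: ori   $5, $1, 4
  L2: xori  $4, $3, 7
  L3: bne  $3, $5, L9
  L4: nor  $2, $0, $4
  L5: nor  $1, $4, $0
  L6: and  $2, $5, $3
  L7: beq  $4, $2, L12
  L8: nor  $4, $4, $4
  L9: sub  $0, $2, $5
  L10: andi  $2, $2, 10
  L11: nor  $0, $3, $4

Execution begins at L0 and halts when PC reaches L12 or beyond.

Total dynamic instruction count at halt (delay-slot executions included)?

[0] and  $3, $1, $1  →  {$0:0, $1:3, $2:13, $3:3, $4:0, $5:0}
[1] ori   $5, $1, 4  →  {$0:0, $1:3, $2:13, $3:3, $4:0, $5:7}
[2] xori  $4, $3, 7  →  {$0:0, $1:3, $2:13, $3:3, $4:4, $5:7}
[3] bne  $3, $5, L9  →  {$0:0, $1:3, $2:13, $3:3, $4:4, $5:7}  ⟨branch taken⟩
[4] nor  $2, $0, $4  →  {$0:0, $1:3, $2:65531, $3:3, $4:4, $5:7}
[9] sub  $0, $2, $5  →  {$0:0, $1:3, $2:65531, $3:3, $4:4, $5:7}
[10] andi  $2, $2, 10  →  {$0:0, $1:3, $2:10, $3:3, $4:4, $5:7}
[11] nor  $0, $3, $4  →  {$0:0, $1:3, $2:10, $3:3, $4:4, $5:7}

8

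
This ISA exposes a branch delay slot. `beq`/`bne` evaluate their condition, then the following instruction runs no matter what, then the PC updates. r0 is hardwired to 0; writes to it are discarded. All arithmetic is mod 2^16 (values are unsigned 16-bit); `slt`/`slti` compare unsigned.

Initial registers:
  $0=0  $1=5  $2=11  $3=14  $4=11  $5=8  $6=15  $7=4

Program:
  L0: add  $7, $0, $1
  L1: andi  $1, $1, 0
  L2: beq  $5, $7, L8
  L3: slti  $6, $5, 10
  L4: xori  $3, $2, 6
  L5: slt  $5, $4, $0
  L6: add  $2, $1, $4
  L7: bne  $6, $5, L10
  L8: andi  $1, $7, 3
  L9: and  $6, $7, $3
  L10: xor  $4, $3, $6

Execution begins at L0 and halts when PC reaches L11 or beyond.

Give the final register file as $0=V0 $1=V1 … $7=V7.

$0=0 $1=1 $2=11 $3=13 $4=12 $5=0 $6=1 $7=5

  step pc=0: add  $7, $0, $1  regs=(0,5,11,14,11,8,15,5)
  step pc=1: andi  $1, $1, 0  regs=(0,0,11,14,11,8,15,5)
  step pc=2: beq  $5, $7, L8  cond=F  regs=(0,0,11,14,11,8,15,5)
  step pc=3: slti  $6, $5, 10  regs=(0,0,11,14,11,8,1,5)
  step pc=4: xori  $3, $2, 6  regs=(0,0,11,13,11,8,1,5)
  step pc=5: slt  $5, $4, $0  regs=(0,0,11,13,11,0,1,5)
  step pc=6: add  $2, $1, $4  regs=(0,0,11,13,11,0,1,5)
  step pc=7: bne  $6, $5, L10  cond=T  regs=(0,0,11,13,11,0,1,5)
  step pc=8: andi  $1, $7, 3  regs=(0,1,11,13,11,0,1,5)
  step pc=10: xor  $4, $3, $6  regs=(0,1,11,13,12,0,1,5)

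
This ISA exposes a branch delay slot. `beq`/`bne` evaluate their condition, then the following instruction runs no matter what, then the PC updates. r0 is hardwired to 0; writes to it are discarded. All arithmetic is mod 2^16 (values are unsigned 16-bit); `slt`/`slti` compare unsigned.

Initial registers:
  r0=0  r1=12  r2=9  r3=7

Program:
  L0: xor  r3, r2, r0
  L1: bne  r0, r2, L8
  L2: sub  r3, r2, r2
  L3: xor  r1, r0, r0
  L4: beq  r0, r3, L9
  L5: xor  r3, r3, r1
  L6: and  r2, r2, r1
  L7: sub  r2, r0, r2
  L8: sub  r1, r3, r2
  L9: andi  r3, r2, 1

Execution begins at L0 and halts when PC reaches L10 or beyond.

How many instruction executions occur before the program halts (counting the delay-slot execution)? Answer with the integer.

  step pc=0: xor  r3, r2, r0  regs=(0,12,9,9)
  step pc=1: bne  r0, r2, L8  cond=T  regs=(0,12,9,9)
  step pc=2: sub  r3, r2, r2  regs=(0,12,9,0)
  step pc=8: sub  r1, r3, r2  regs=(0,65527,9,0)
  step pc=9: andi  r3, r2, 1  regs=(0,65527,9,1)

5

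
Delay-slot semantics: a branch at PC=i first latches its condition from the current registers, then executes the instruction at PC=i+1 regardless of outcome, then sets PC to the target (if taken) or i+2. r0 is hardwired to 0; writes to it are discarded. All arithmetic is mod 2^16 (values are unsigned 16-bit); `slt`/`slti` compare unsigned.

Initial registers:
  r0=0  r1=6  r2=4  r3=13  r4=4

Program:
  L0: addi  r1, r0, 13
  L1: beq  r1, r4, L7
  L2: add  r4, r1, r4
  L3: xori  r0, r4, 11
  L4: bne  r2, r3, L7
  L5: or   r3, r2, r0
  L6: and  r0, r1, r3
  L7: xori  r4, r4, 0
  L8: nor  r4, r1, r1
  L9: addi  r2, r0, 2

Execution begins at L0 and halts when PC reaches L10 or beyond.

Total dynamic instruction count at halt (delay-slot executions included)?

PC=0  addi  r1, r0, 13       | r0=0 r1=13 r2=4 r3=13 r4=4
PC=1  beq  r1, r4, L7        | r0=0 r1=13 r2=4 r3=13 r4=4  [not taken]
PC=2  add  r4, r1, r4        | r0=0 r1=13 r2=4 r3=13 r4=17
PC=3  xori  r0, r4, 11       | r0=0 r1=13 r2=4 r3=13 r4=17
PC=4  bne  r2, r3, L7        | r0=0 r1=13 r2=4 r3=13 r4=17  [TAKEN]
PC=5  or   r3, r2, r0        | r0=0 r1=13 r2=4 r3=4 r4=17
PC=7  xori  r4, r4, 0        | r0=0 r1=13 r2=4 r3=4 r4=17
PC=8  nor  r4, r1, r1        | r0=0 r1=13 r2=4 r3=4 r4=65522
PC=9  addi  r2, r0, 2        | r0=0 r1=13 r2=2 r3=4 r4=65522

9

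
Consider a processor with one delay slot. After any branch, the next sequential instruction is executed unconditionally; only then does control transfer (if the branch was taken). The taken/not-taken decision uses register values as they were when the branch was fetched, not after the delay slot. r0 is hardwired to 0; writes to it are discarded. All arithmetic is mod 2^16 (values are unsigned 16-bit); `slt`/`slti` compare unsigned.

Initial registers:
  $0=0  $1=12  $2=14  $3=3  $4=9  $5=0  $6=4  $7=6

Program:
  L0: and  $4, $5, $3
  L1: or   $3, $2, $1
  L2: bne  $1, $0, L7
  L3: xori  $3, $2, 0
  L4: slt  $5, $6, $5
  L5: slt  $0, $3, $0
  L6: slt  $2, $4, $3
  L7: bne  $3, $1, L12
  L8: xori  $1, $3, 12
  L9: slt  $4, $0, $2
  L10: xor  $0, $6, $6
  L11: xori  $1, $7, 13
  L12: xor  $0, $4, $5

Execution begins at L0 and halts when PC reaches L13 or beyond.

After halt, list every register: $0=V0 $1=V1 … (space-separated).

$0=0 $1=2 $2=14 $3=14 $4=0 $5=0 $6=4 $7=6

PC=0  and  $4, $5, $3        | $0=0 $1=12 $2=14 $3=3 $4=0 $5=0 $6=4 $7=6
PC=1  or   $3, $2, $1        | $0=0 $1=12 $2=14 $3=14 $4=0 $5=0 $6=4 $7=6
PC=2  bne  $1, $0, L7        | $0=0 $1=12 $2=14 $3=14 $4=0 $5=0 $6=4 $7=6  [TAKEN]
PC=3  xori  $3, $2, 0        | $0=0 $1=12 $2=14 $3=14 $4=0 $5=0 $6=4 $7=6
PC=7  bne  $3, $1, L12       | $0=0 $1=12 $2=14 $3=14 $4=0 $5=0 $6=4 $7=6  [TAKEN]
PC=8  xori  $1, $3, 12       | $0=0 $1=2 $2=14 $3=14 $4=0 $5=0 $6=4 $7=6
PC=12 xor  $0, $4, $5        | $0=0 $1=2 $2=14 $3=14 $4=0 $5=0 $6=4 $7=6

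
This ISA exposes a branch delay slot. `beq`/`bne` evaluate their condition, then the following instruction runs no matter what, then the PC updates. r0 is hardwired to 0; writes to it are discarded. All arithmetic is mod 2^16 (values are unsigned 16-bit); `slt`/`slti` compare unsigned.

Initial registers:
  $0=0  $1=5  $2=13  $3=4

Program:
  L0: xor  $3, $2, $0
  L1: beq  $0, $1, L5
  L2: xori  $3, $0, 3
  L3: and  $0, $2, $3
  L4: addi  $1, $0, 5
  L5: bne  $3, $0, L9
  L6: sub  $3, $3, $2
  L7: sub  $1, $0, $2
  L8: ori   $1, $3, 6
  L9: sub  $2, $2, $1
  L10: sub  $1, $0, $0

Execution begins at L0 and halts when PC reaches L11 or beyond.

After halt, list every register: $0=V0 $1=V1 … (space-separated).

$0=0 $1=0 $2=8 $3=65526

[0] xor  $3, $2, $0  →  {$0:0, $1:5, $2:13, $3:13}
[1] beq  $0, $1, L5  →  {$0:0, $1:5, $2:13, $3:13}  ⟨branch fallthrough⟩
[2] xori  $3, $0, 3  →  {$0:0, $1:5, $2:13, $3:3}
[3] and  $0, $2, $3  →  {$0:0, $1:5, $2:13, $3:3}
[4] addi  $1, $0, 5  →  {$0:0, $1:5, $2:13, $3:3}
[5] bne  $3, $0, L9  →  {$0:0, $1:5, $2:13, $3:3}  ⟨branch taken⟩
[6] sub  $3, $3, $2  →  {$0:0, $1:5, $2:13, $3:65526}
[9] sub  $2, $2, $1  →  {$0:0, $1:5, $2:8, $3:65526}
[10] sub  $1, $0, $0  →  {$0:0, $1:0, $2:8, $3:65526}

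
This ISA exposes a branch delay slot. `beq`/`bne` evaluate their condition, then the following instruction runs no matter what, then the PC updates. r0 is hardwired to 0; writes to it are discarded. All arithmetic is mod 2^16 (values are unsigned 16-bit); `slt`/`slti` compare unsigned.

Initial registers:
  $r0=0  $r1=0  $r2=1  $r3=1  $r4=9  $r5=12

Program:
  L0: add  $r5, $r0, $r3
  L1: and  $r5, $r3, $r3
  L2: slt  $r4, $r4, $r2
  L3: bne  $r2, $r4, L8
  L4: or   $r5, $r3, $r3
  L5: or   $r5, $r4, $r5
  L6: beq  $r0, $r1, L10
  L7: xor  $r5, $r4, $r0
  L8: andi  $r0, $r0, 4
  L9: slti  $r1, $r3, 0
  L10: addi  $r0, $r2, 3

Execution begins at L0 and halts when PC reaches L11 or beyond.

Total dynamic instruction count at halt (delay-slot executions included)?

8

PC=0  add  $r5, $r0, $r3     | $r0=0 $r1=0 $r2=1 $r3=1 $r4=9 $r5=1
PC=1  and  $r5, $r3, $r3     | $r0=0 $r1=0 $r2=1 $r3=1 $r4=9 $r5=1
PC=2  slt  $r4, $r4, $r2     | $r0=0 $r1=0 $r2=1 $r3=1 $r4=0 $r5=1
PC=3  bne  $r2, $r4, L8      | $r0=0 $r1=0 $r2=1 $r3=1 $r4=0 $r5=1  [TAKEN]
PC=4  or   $r5, $r3, $r3     | $r0=0 $r1=0 $r2=1 $r3=1 $r4=0 $r5=1
PC=8  andi  $r0, $r0, 4      | $r0=0 $r1=0 $r2=1 $r3=1 $r4=0 $r5=1
PC=9  slti  $r1, $r3, 0      | $r0=0 $r1=0 $r2=1 $r3=1 $r4=0 $r5=1
PC=10 addi  $r0, $r2, 3      | $r0=0 $r1=0 $r2=1 $r3=1 $r4=0 $r5=1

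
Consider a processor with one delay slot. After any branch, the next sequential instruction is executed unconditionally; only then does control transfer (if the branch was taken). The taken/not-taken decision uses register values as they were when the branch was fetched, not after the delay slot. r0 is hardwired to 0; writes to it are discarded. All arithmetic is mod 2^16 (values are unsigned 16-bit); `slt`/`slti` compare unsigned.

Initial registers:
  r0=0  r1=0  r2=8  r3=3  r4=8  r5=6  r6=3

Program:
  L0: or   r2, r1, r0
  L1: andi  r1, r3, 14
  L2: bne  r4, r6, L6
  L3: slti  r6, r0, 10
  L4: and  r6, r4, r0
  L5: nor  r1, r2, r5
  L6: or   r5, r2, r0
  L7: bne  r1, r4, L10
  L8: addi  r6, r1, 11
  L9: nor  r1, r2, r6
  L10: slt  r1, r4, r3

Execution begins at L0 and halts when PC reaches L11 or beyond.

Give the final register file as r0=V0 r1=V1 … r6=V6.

r0=0 r1=0 r2=0 r3=3 r4=8 r5=0 r6=13

PC=0  or   r2, r1, r0        | r0=0 r1=0 r2=0 r3=3 r4=8 r5=6 r6=3
PC=1  andi  r1, r3, 14       | r0=0 r1=2 r2=0 r3=3 r4=8 r5=6 r6=3
PC=2  bne  r4, r6, L6        | r0=0 r1=2 r2=0 r3=3 r4=8 r5=6 r6=3  [TAKEN]
PC=3  slti  r6, r0, 10       | r0=0 r1=2 r2=0 r3=3 r4=8 r5=6 r6=1
PC=6  or   r5, r2, r0        | r0=0 r1=2 r2=0 r3=3 r4=8 r5=0 r6=1
PC=7  bne  r1, r4, L10       | r0=0 r1=2 r2=0 r3=3 r4=8 r5=0 r6=1  [TAKEN]
PC=8  addi  r6, r1, 11       | r0=0 r1=2 r2=0 r3=3 r4=8 r5=0 r6=13
PC=10 slt  r1, r4, r3        | r0=0 r1=0 r2=0 r3=3 r4=8 r5=0 r6=13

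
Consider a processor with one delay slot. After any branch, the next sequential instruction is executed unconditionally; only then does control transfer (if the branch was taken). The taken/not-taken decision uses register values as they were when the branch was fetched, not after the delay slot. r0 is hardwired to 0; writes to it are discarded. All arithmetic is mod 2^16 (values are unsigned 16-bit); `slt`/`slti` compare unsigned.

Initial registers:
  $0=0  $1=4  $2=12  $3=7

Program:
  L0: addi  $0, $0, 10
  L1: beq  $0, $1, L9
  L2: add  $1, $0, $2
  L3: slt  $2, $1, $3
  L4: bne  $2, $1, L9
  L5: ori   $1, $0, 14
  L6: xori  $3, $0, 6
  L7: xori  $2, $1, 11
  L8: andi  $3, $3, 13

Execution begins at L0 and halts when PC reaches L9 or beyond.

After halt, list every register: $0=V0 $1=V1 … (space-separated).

$0=0 $1=14 $2=0 $3=7

#0 addi  $0, $0, 10 ; 0/4/12/7
#1 beq  $0, $1, L9 ; 0/4/12/7 ; →fallthru
#2 add  $1, $0, $2 ; 0/12/12/7
#3 slt  $2, $1, $3 ; 0/12/0/7
#4 bne  $2, $1, L9 ; 0/12/0/7 ; →target
#5 ori   $1, $0, 14 ; 0/14/0/7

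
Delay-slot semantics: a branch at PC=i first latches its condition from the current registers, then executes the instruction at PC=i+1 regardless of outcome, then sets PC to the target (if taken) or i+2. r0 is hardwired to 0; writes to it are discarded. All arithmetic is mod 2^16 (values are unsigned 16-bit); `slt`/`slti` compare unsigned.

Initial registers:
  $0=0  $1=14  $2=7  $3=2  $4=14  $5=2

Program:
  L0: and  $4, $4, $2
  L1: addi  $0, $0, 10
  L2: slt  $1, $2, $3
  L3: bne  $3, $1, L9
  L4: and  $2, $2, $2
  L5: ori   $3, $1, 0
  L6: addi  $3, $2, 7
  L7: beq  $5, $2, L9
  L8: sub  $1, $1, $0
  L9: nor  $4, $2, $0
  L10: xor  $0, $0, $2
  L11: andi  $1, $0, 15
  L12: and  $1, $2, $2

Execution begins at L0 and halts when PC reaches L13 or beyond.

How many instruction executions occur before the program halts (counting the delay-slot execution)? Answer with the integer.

9

  step pc=0: and  $4, $4, $2  regs=(0,14,7,2,6,2)
  step pc=1: addi  $0, $0, 10  regs=(0,14,7,2,6,2)
  step pc=2: slt  $1, $2, $3  regs=(0,0,7,2,6,2)
  step pc=3: bne  $3, $1, L9  cond=T  regs=(0,0,7,2,6,2)
  step pc=4: and  $2, $2, $2  regs=(0,0,7,2,6,2)
  step pc=9: nor  $4, $2, $0  regs=(0,0,7,2,65528,2)
  step pc=10: xor  $0, $0, $2  regs=(0,0,7,2,65528,2)
  step pc=11: andi  $1, $0, 15  regs=(0,0,7,2,65528,2)
  step pc=12: and  $1, $2, $2  regs=(0,7,7,2,65528,2)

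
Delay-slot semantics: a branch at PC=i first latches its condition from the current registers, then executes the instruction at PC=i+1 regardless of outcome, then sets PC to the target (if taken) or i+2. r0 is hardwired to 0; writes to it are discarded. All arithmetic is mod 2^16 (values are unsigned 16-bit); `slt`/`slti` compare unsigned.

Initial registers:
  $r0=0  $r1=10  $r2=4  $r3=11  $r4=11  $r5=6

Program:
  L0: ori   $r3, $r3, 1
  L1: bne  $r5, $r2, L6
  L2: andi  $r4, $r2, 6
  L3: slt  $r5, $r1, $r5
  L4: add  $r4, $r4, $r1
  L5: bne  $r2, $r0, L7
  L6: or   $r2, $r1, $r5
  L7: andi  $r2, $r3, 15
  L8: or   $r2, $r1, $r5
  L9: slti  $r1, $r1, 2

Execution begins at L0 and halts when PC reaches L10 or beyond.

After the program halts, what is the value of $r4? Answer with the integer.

4

[0] ori   $r3, $r3, 1  →  {$r0:0, $r1:10, $r2:4, $r3:11, $r4:11, $r5:6}
[1] bne  $r5, $r2, L6  →  {$r0:0, $r1:10, $r2:4, $r3:11, $r4:11, $r5:6}  ⟨branch taken⟩
[2] andi  $r4, $r2, 6  →  {$r0:0, $r1:10, $r2:4, $r3:11, $r4:4, $r5:6}
[6] or   $r2, $r1, $r5  →  {$r0:0, $r1:10, $r2:14, $r3:11, $r4:4, $r5:6}
[7] andi  $r2, $r3, 15  →  {$r0:0, $r1:10, $r2:11, $r3:11, $r4:4, $r5:6}
[8] or   $r2, $r1, $r5  →  {$r0:0, $r1:10, $r2:14, $r3:11, $r4:4, $r5:6}
[9] slti  $r1, $r1, 2  →  {$r0:0, $r1:0, $r2:14, $r3:11, $r4:4, $r5:6}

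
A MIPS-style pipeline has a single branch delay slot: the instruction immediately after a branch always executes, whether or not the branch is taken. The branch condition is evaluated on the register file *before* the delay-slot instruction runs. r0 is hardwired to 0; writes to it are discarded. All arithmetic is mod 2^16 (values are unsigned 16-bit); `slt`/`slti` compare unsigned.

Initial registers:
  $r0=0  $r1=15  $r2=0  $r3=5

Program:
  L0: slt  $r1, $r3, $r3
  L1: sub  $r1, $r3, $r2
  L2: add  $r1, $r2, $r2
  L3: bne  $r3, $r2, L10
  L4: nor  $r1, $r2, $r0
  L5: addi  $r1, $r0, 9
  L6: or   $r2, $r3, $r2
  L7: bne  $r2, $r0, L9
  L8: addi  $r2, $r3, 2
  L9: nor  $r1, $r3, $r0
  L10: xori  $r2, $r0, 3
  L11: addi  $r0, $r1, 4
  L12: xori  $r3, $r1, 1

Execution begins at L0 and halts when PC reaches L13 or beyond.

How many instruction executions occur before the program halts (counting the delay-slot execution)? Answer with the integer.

8

#0 slt  $r1, $r3, $r3 ; 0/0/0/5
#1 sub  $r1, $r3, $r2 ; 0/5/0/5
#2 add  $r1, $r2, $r2 ; 0/0/0/5
#3 bne  $r3, $r2, L10 ; 0/0/0/5 ; →target
#4 nor  $r1, $r2, $r0 ; 0/65535/0/5
#10 xori  $r2, $r0, 3 ; 0/65535/3/5
#11 addi  $r0, $r1, 4 ; 0/65535/3/5
#12 xori  $r3, $r1, 1 ; 0/65535/3/65534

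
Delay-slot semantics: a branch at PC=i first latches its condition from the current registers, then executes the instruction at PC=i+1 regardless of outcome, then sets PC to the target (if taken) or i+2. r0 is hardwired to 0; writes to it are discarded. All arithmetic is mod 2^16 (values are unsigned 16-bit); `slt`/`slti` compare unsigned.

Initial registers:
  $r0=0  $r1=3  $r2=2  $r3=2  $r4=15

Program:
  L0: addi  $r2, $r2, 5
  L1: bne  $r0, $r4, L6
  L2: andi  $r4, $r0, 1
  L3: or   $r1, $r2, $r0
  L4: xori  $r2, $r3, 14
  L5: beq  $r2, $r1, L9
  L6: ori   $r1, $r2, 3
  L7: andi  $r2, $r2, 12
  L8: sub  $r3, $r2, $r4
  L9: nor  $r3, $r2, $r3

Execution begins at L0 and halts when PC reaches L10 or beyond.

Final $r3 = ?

65531

#0 addi  $r2, $r2, 5 ; 0/3/7/2/15
#1 bne  $r0, $r4, L6 ; 0/3/7/2/15 ; →target
#2 andi  $r4, $r0, 1 ; 0/3/7/2/0
#6 ori   $r1, $r2, 3 ; 0/7/7/2/0
#7 andi  $r2, $r2, 12 ; 0/7/4/2/0
#8 sub  $r3, $r2, $r4 ; 0/7/4/4/0
#9 nor  $r3, $r2, $r3 ; 0/7/4/65531/0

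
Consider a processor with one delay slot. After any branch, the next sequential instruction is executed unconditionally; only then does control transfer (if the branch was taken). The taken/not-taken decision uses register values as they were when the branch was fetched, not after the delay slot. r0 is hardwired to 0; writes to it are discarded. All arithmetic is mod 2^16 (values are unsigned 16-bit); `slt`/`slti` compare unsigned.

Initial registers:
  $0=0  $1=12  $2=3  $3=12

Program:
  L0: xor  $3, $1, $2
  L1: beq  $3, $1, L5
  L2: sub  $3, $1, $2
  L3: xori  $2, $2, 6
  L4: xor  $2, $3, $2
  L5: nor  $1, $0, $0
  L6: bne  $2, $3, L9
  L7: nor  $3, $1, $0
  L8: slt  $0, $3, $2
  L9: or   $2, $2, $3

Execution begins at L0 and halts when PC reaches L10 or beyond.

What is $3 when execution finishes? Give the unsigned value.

0

#0 xor  $3, $1, $2 ; 0/12/3/15
#1 beq  $3, $1, L5 ; 0/12/3/15 ; →fallthru
#2 sub  $3, $1, $2 ; 0/12/3/9
#3 xori  $2, $2, 6 ; 0/12/5/9
#4 xor  $2, $3, $2 ; 0/12/12/9
#5 nor  $1, $0, $0 ; 0/65535/12/9
#6 bne  $2, $3, L9 ; 0/65535/12/9 ; →target
#7 nor  $3, $1, $0 ; 0/65535/12/0
#9 or   $2, $2, $3 ; 0/65535/12/0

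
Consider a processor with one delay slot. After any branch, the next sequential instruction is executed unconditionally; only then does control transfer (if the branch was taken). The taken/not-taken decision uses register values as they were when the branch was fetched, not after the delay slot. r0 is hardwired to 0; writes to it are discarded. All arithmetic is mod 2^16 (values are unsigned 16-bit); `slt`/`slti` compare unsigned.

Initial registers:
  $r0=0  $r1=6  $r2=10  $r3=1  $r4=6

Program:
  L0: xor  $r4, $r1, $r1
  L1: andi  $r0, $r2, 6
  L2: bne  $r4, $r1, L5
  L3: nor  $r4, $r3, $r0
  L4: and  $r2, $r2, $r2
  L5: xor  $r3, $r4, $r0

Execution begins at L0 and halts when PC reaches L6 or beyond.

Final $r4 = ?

65534

[0] xor  $r4, $r1, $r1  →  {$r0:0, $r1:6, $r2:10, $r3:1, $r4:0}
[1] andi  $r0, $r2, 6  →  {$r0:0, $r1:6, $r2:10, $r3:1, $r4:0}
[2] bne  $r4, $r1, L5  →  {$r0:0, $r1:6, $r2:10, $r3:1, $r4:0}  ⟨branch taken⟩
[3] nor  $r4, $r3, $r0  →  {$r0:0, $r1:6, $r2:10, $r3:1, $r4:65534}
[5] xor  $r3, $r4, $r0  →  {$r0:0, $r1:6, $r2:10, $r3:65534, $r4:65534}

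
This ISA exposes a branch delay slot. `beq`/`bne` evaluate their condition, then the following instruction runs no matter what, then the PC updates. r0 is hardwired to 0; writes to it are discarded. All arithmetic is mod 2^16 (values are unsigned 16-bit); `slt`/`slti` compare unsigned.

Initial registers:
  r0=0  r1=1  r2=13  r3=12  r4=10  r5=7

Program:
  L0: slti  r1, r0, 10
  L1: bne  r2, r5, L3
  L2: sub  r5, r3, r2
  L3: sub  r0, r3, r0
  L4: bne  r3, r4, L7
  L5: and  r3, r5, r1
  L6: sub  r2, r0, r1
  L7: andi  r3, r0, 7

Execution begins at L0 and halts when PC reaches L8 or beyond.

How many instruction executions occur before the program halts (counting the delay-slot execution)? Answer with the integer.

#0 slti  r1, r0, 10 ; 0/1/13/12/10/7
#1 bne  r2, r5, L3 ; 0/1/13/12/10/7 ; →target
#2 sub  r5, r3, r2 ; 0/1/13/12/10/65535
#3 sub  r0, r3, r0 ; 0/1/13/12/10/65535
#4 bne  r3, r4, L7 ; 0/1/13/12/10/65535 ; →target
#5 and  r3, r5, r1 ; 0/1/13/1/10/65535
#7 andi  r3, r0, 7 ; 0/1/13/0/10/65535

7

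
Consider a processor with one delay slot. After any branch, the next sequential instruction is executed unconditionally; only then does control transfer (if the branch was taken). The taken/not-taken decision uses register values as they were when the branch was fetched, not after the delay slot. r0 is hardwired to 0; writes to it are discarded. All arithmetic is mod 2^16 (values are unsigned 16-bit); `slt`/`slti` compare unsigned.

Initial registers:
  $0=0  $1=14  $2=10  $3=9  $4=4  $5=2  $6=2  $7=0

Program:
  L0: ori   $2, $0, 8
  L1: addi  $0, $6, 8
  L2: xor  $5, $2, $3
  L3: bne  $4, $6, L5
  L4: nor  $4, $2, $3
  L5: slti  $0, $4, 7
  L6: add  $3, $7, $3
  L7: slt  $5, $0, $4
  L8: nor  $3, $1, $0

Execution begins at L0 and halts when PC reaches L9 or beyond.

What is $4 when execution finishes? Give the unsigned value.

PC=0  ori   $2, $0, 8        | $0=0 $1=14 $2=8 $3=9 $4=4 $5=2 $6=2 $7=0
PC=1  addi  $0, $6, 8        | $0=0 $1=14 $2=8 $3=9 $4=4 $5=2 $6=2 $7=0
PC=2  xor  $5, $2, $3        | $0=0 $1=14 $2=8 $3=9 $4=4 $5=1 $6=2 $7=0
PC=3  bne  $4, $6, L5        | $0=0 $1=14 $2=8 $3=9 $4=4 $5=1 $6=2 $7=0  [TAKEN]
PC=4  nor  $4, $2, $3        | $0=0 $1=14 $2=8 $3=9 $4=65526 $5=1 $6=2 $7=0
PC=5  slti  $0, $4, 7        | $0=0 $1=14 $2=8 $3=9 $4=65526 $5=1 $6=2 $7=0
PC=6  add  $3, $7, $3        | $0=0 $1=14 $2=8 $3=9 $4=65526 $5=1 $6=2 $7=0
PC=7  slt  $5, $0, $4        | $0=0 $1=14 $2=8 $3=9 $4=65526 $5=1 $6=2 $7=0
PC=8  nor  $3, $1, $0        | $0=0 $1=14 $2=8 $3=65521 $4=65526 $5=1 $6=2 $7=0

65526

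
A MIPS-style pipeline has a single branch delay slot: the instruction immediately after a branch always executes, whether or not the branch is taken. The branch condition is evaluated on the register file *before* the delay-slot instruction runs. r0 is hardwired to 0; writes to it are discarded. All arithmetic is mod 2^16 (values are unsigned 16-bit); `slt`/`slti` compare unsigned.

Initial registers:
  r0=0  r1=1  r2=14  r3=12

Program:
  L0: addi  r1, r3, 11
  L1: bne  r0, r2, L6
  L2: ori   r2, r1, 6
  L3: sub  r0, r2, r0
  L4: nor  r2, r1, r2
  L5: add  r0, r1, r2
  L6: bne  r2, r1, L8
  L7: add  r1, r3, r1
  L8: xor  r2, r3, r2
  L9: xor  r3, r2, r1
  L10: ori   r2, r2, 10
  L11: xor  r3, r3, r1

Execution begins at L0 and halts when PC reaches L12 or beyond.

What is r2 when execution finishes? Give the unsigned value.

27

PC=0  addi  r1, r3, 11       | r0=0 r1=23 r2=14 r3=12
PC=1  bne  r0, r2, L6        | r0=0 r1=23 r2=14 r3=12  [TAKEN]
PC=2  ori   r2, r1, 6        | r0=0 r1=23 r2=23 r3=12
PC=6  bne  r2, r1, L8        | r0=0 r1=23 r2=23 r3=12  [not taken]
PC=7  add  r1, r3, r1        | r0=0 r1=35 r2=23 r3=12
PC=8  xor  r2, r3, r2        | r0=0 r1=35 r2=27 r3=12
PC=9  xor  r3, r2, r1        | r0=0 r1=35 r2=27 r3=56
PC=10 ori   r2, r2, 10       | r0=0 r1=35 r2=27 r3=56
PC=11 xor  r3, r3, r1        | r0=0 r1=35 r2=27 r3=27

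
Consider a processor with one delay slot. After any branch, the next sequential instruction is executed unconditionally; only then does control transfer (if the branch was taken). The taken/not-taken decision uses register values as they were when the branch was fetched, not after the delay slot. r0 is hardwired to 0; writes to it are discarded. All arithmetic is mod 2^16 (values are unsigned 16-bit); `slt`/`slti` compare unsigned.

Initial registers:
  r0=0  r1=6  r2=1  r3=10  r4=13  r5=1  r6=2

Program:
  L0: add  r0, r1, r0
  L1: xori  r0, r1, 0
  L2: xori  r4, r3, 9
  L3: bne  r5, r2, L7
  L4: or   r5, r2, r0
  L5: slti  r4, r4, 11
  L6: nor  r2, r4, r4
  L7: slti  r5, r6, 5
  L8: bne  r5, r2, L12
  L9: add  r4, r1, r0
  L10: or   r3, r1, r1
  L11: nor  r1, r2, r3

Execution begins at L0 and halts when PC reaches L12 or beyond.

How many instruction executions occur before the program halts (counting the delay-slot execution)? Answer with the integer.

[0] add  r0, r1, r0  →  {r0:0, r1:6, r2:1, r3:10, r4:13, r5:1, r6:2}
[1] xori  r0, r1, 0  →  {r0:0, r1:6, r2:1, r3:10, r4:13, r5:1, r6:2}
[2] xori  r4, r3, 9  →  {r0:0, r1:6, r2:1, r3:10, r4:3, r5:1, r6:2}
[3] bne  r5, r2, L7  →  {r0:0, r1:6, r2:1, r3:10, r4:3, r5:1, r6:2}  ⟨branch fallthrough⟩
[4] or   r5, r2, r0  →  {r0:0, r1:6, r2:1, r3:10, r4:3, r5:1, r6:2}
[5] slti  r4, r4, 11  →  {r0:0, r1:6, r2:1, r3:10, r4:1, r5:1, r6:2}
[6] nor  r2, r4, r4  →  {r0:0, r1:6, r2:65534, r3:10, r4:1, r5:1, r6:2}
[7] slti  r5, r6, 5  →  {r0:0, r1:6, r2:65534, r3:10, r4:1, r5:1, r6:2}
[8] bne  r5, r2, L12  →  {r0:0, r1:6, r2:65534, r3:10, r4:1, r5:1, r6:2}  ⟨branch taken⟩
[9] add  r4, r1, r0  →  {r0:0, r1:6, r2:65534, r3:10, r4:6, r5:1, r6:2}

10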